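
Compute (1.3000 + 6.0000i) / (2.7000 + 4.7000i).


Conjugate of z2 = 2.7000 - 4.7000i
Numerator: (1.3000 + 6.0000i)(2.7000 - 4.7000i) = 31.7100 + 10.0900i
Denominator: 2.7^2 + 4.7^2 = 29.38
Result = (31.7100 + 10.0900i)/29.38

1.0793 + 0.3434i


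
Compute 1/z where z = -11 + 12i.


|z|^2 = 121+144 = 265
1/z = (-11 - 12i)/265

1/z = -0.0415 - 0.0453i


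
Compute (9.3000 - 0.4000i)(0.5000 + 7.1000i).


Real = 9.3*0.5 - (-0.4)*7.1 = 4.65 - (-2.84) = 7.49
Imag = 9.3*7.1 + 0.5*(-0.4) = 66.03 - (0.2) = 65.83

7.4900 + 65.8300i


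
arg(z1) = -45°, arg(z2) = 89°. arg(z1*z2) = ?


arg(z1*z2) = -45° + 89° = 44°
Normalized to (-180°, 180°]: 44°

44°


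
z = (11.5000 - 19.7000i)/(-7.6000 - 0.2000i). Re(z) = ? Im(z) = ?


Multiply by conjugate: (11.5000 - 19.7000i)(-7.6000 + 0.2000i) / ((-7.6)^2 + (-0.2)^2)
Numerator real = 11.5*(-7.6) - (19.7)*(-0.2) = -83.46
Numerator imag = -19.7*(-7.6) - 11.5*(-0.2) = 152.02
Denominator = 57.8
Re(z) = -83.46/57.8 = -1.4439
Im(z) = 152.02/57.8 = 2.6301

Re(z) = -1.4439, Im(z) = 2.6301


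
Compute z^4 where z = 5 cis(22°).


r^4 = 5^4 = 625
n*theta = 4*22° = 88° = 88° (mod 360)
a = 625*cos(88°) = 21.8122
b = 625*sin(88°) = 624.6193

625 cis(88°) = 21.8122 + 624.6193i


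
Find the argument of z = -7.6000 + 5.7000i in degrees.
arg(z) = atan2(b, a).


Re = -7.6, Im = 5.7
arg = atan2(5.7, -7.6) = 143.1301 degrees

arg(z) = 143.1301 degrees


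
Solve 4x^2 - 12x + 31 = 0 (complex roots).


disc = (-12)^2 - 4*4*31 = 144 - 496 = -352
sqrt(|disc|) = sqrt(352) = 18.7617
Real part = 12/(2*4) = 1.5000
Imag part = 18.7617/(2*4) = 2.3452

1.5000 ± 2.3452i


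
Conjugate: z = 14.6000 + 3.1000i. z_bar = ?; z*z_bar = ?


z_bar = 14.6000 - 3.1000i
z*z_bar = 14.6^2 + 3.1^2 = 213.16 + 9.61 = 222.77

z_bar = 14.6000 - 3.1000i, z*z_bar = 222.77


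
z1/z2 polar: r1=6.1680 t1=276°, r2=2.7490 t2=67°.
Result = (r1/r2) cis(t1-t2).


r = 6.1680 / 2.7490 = 2.2437
theta = 276° - 67° = 209° = 209° (mod 360)

2.2437 cis(209°)


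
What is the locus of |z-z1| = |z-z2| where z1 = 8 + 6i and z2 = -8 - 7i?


Equal distances means the locus is the perpendicular bisector of z1 and z2.
Midpoint = ((8+(-8))/2, (6+(-7))/2) = (0, -0.5000)

Perpendicular bisector through (0, -0.5000)


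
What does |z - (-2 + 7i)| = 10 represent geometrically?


|z - z0| = r is a circle with center z0 and radius r.
Center = (-2, 7), radius = 10

Circle with center (-2, 7) and radius 10


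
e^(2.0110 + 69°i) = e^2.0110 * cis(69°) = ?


e^2.0110 = 7.4708
cos(69°) = 0.35837
sin(69°) = 0.93358
Real = 7.4708*0.35837 = 2.6773
Imag = 7.4708*0.93358 = 6.9746

2.6773 + 6.9746i


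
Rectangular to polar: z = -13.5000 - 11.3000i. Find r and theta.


r = sqrt(182.25+127.69) = sqrt(309.94) = 17.6051
theta = atan2(-11.3, -13.5) = -140.0694 degrees

r = 17.6051, theta = -140.0694 degrees


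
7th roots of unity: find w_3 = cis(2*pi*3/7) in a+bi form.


Angle = 360*3/7 = 154.2857°
a = cos(154.2857°) = -0.9010
b = sin(154.2857°) = 0.4339

-0.9010 + 0.4339i


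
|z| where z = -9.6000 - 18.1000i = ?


|z| = sqrt((-9.6)^2 + (-18.1)^2) = sqrt(92.16 + 327.61) = sqrt(419.77) = 20.4883

|z| = 20.4883


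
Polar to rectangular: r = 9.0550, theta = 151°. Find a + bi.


a = 9.0550*cos(151°) = 9.0550*(-0.87462) = -7.9197
b = 9.0550*sin(151°) = 9.0550*0.48481 = 4.3900

-7.9197 + 4.3900i


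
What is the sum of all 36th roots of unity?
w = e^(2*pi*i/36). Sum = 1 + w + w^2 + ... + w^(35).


The sum of all 36th roots of unity is 0.
Geometric series: (1 - w^36)/(1 - w) = (1-1)/(1-w) = 0 since w^36 = 1, w ≠ 1.
Alternatively: coefficient of z^35 in z^36 - 1 is 0.

0


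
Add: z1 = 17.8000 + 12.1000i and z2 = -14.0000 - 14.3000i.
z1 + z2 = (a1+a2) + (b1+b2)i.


Real: 17.8 - 14 = 3.8
Imag: 12.1 - 14.3 = -2.2

3.8000 - 2.2000i


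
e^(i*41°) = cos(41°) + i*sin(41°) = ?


cos(41°) = 0.7547
sin(41°) = 0.6561

e^(i*41°) = 0.7547 + 0.6561i


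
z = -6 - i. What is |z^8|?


|z| = sqrt(36+1) = sqrt(37) = 6.0828
|z^8| = |z|^8 = (sqrt(37))^8 = 37^4 = 1874161

|z^8| = 1874161


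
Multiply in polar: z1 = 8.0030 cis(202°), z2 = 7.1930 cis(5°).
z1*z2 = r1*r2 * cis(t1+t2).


r = 8.0030 * 7.1930 = 57.5656
theta = 202° + 5° = 207° = 207° (mod 360)

57.5656 cis(207°)


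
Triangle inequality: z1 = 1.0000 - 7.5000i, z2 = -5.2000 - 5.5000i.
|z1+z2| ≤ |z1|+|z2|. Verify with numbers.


|z1| = sqrt(1^2 + (-7.5)^2) = sqrt(57.25) = 7.5664
|z2| = sqrt((-5.2)^2 + (-5.5)^2) = sqrt(57.29) = 7.5690
z1+z2 = -4.2000 - 13.0000i
|z1+z2| = sqrt(186.64) = 13.6616
|z1|+|z2| = 7.5664 + 7.5690 = 15.1354

|z1+z2| = 13.6616 ≤ |z1|+|z2| = 15.1354 (verified)


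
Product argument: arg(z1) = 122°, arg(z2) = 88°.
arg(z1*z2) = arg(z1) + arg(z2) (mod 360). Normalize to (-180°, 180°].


arg(z1*z2) = 122° + 88° = 210°
Normalized to (-180°, 180°]: -150°

-150°


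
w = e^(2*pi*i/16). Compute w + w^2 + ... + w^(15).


With w = e^(2*pi*i/16), all 16 of the 16th roots of unity w^0 = 1, w, ..., w^(15) sum to 0: 1 + w + ... + w^(15) = (1 - w^16)/(1 - w) = 0 since w^16 = 1, w ≠ 1.
Removing the root 1: w + w^2 + ... + w^(15) = 0 - 1 = -1

Sum = -1


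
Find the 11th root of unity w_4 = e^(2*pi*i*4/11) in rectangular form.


Angle = 360*4/11 = 130.9091°
a = cos(130.9091°) = -0.6549
b = sin(130.9091°) = 0.7557

-0.6549 + 0.7557i


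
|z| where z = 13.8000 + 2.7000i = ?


|z| = sqrt(13.8^2 + 2.7^2) = sqrt(190.44 + 7.29) = sqrt(197.73) = 14.0616

|z| = 14.0616


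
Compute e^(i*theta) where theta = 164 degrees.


cos(164°) = -0.9613
sin(164°) = 0.2756

e^(i*164°) = -0.9613 + 0.2756i


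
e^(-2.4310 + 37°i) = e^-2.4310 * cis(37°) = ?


e^-2.4310 = 0.0879
cos(37°) = 0.7986
sin(37°) = 0.6018
Real = 0.0879*0.7986 = 0.0702
Imag = 0.0879*0.6018 = 0.0529

0.0702 + 0.0529i


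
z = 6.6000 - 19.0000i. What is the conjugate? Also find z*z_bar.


z_bar = 6.6000 + 19.0000i
z*z_bar = 6.6^2 + (-19)^2 = 43.56 + 361 = 404.56

z_bar = 6.6000 + 19.0000i, z*z_bar = 404.56


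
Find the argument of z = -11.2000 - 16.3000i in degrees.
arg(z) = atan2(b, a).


Re = -11.2, Im = -16.3
arg = atan2(-16.3, -11.2) = -124.4936 degrees

arg(z) = -124.4936 degrees


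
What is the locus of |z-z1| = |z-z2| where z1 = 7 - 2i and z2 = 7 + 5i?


Equal distances means the locus is the perpendicular bisector of z1 and z2.
Midpoint = ((7+7)/2, (-2+5)/2) = (7.0000, 1.5000)

Perpendicular bisector through (7.0000, 1.5000)


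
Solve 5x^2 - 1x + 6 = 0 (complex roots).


disc = (-1)^2 - 4*5*6 = 1 - 120 = -119
sqrt(|disc|) = sqrt(119) = 10.9087
Real part = 1/(2*5) = 0.1000
Imag part = 10.9087/(2*5) = 1.0909

0.1000 ± 1.0909i


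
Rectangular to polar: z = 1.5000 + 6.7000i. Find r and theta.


r = sqrt(2.25+44.89) = sqrt(47.14) = 6.8659
theta = atan2(6.7, 1.5) = 77.3807 degrees

r = 6.8659, theta = 77.3807 degrees


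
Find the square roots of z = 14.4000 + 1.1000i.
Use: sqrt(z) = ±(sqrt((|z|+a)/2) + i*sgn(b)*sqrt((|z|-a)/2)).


|z| = sqrt(207.36+1.21) = 14.4420
sqrt((|z|+a)/2) = sqrt((14.4420+14.4)/2) = sqrt(14.4210) = 3.7975
sqrt((|z|-a)/2) = sqrt((14.4420-14.4)/2) = sqrt(0.0210) = 0.1448

±(3.7975 + 0.1448i) i.e. 3.7975 + 0.1448i and -3.7975 - 0.1448i


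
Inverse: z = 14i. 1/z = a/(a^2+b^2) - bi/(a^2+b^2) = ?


|z|^2 = 0+196 = 196
1/z = (0 - 14i)/196

1/z = 0 - 0.0714i


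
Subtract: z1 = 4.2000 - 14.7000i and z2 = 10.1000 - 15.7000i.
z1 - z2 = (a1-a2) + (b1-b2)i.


Real: 4.2 - 10.1 = -5.9
Imag: -14.7 + 15.7 = 1

-5.9000 + i


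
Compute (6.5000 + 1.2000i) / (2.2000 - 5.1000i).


Conjugate of z2 = 2.2000 + 5.1000i
Numerator: (6.5000 + 1.2000i)(2.2000 + 5.1000i) = 8.1800 + 35.7900i
Denominator: 2.2^2 + (-5.1)^2 = 30.85
Result = (8.1800 + 35.7900i)/30.85

0.2652 + 1.1601i


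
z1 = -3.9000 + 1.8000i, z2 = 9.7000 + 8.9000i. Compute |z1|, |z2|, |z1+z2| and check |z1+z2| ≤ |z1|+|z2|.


|z1| = sqrt((-3.9)^2 + 1.8^2) = sqrt(18.45) = 4.2953
|z2| = sqrt(9.7^2 + 8.9^2) = sqrt(173.3) = 13.1643
z1+z2 = 5.8000 + 10.7000i
|z1+z2| = sqrt(148.13) = 12.1709
|z1|+|z2| = 4.2953 + 13.1643 = 17.4596

|z1+z2| = 12.1709 ≤ |z1|+|z2| = 17.4596 (verified)


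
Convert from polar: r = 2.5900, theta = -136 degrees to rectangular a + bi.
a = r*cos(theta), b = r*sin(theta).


a = 2.5900*cos(-136°) = 2.5900*(-0.71934) = -1.8631
b = 2.5900*sin(-136°) = 2.5900*(-0.69466) = -1.7992

-1.8631 - 1.7992i


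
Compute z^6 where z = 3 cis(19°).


r^6 = 3^6 = 729
n*theta = 6*19° = 114° = 114° (mod 360)
a = 729*cos(114°) = -296.5110
b = 729*sin(114°) = 665.9746

729 cis(114°) = -296.5110 + 665.9746i


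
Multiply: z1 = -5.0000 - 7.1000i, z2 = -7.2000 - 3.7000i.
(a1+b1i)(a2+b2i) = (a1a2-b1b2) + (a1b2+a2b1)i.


Real = -5*(-7.2) - (-7.1)*(-3.7) = 36 - 26.27 = 9.73
Imag = -5*(-3.7) - (7.2)*(-7.1) = 18.5 + 51.12 = 69.62

9.7300 + 69.6200i


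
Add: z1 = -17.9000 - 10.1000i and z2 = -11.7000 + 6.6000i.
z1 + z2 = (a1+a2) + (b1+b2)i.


Real: -17.9 - 11.7 = -29.6
Imag: -10.1 + 6.6 = -3.5

-29.6000 - 3.5000i


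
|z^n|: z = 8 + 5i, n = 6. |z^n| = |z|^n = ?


|z| = sqrt(64+25) = sqrt(89) = 9.4340
|z^6| = |z|^6 = (sqrt(89))^6 = 89^3 = 704969

|z^6| = 704969


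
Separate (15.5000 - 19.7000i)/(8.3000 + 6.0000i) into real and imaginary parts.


Multiply by conjugate: (15.5000 - 19.7000i)(8.3000 - 6.0000i) / (8.3^2 + 6^2)
Numerator real = 15.5*8.3 - (19.7)*6 = 10.45
Numerator imag = -19.7*8.3 - 15.5*6 = -256.51
Denominator = 104.89
Re(z) = 10.45/104.89 = 0.0996
Im(z) = -256.51/104.89 = -2.4455

Re(z) = 0.0996, Im(z) = -2.4455


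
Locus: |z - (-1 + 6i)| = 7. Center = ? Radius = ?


|z - z0| = r is a circle with center z0 and radius r.
Center = (-1, 6), radius = 7

Circle with center (-1, 6) and radius 7


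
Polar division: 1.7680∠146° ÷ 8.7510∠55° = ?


r = 1.7680 / 8.7510 = 0.2020
theta = 146° - 55° = 91° = 91° (mod 360)

0.2020 cis(91°)


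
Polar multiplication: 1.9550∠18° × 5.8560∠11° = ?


r = 1.9550 * 5.8560 = 11.4485
theta = 18° + 11° = 29° = 29° (mod 360)

11.4485 cis(29°)


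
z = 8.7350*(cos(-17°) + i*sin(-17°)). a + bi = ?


a = 8.7350*cos(-17°) = 8.7350*0.9563 = 8.3533
b = 8.7350*sin(-17°) = 8.7350*(-0.29237) = -2.5539

8.3533 - 2.5539i


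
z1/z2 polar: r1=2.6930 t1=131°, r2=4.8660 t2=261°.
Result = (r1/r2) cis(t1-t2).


r = 2.6930 / 4.8660 = 0.5534
theta = 131° - 261° = -130° = 230° (mod 360)

0.5534 cis(230°)


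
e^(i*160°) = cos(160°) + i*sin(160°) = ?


cos(160°) = -0.9397
sin(160°) = 0.3420

e^(i*160°) = -0.9397 + 0.3420i


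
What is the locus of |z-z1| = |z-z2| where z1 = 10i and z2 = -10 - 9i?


Equal distances means the locus is the perpendicular bisector of z1 and z2.
Midpoint = ((0+(-10))/2, (10+(-9))/2) = (-5.0000, 0.5000)

Perpendicular bisector through (-5.0000, 0.5000)


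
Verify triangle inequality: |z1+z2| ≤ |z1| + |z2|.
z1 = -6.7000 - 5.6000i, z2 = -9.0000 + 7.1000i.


|z1| = sqrt((-6.7)^2 + (-5.6)^2) = sqrt(76.25) = 8.7321
|z2| = sqrt((-9)^2 + 7.1^2) = sqrt(131.41) = 11.4634
z1+z2 = -15.7000 + 1.5000i
|z1+z2| = sqrt(248.74) = 15.7715
|z1|+|z2| = 8.7321 + 11.4634 = 20.1955

|z1+z2| = 15.7715 ≤ |z1|+|z2| = 20.1955 (verified)


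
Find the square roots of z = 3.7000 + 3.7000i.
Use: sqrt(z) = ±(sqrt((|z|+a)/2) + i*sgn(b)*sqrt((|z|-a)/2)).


|z| = sqrt(13.69+13.69) = 5.2326
sqrt((|z|+a)/2) = sqrt((5.2326+3.7)/2) = sqrt(4.4663) = 2.1134
sqrt((|z|-a)/2) = sqrt((5.2326-3.7)/2) = sqrt(0.7663) = 0.8754

±(2.1134 + 0.8754i) i.e. 2.1134 + 0.8754i and -2.1134 - 0.8754i


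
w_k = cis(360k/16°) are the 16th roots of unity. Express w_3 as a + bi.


Angle = 360*3/16 = 67.5°
a = cos(67.5°) = 0.3827
b = sin(67.5°) = 0.9239

0.3827 + 0.9239i


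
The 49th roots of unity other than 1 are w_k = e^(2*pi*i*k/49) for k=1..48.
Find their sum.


With w = e^(2*pi*i/49), all 49 of the 49th roots of unity w^0 = 1, w, ..., w^(48) sum to 0: 1 + w + ... + w^(48) = (1 - w^49)/(1 - w) = 0 since w^49 = 1, w ≠ 1.
Removing the root 1: w + w^2 + ... + w^(48) = 0 - 1 = -1

Sum = -1


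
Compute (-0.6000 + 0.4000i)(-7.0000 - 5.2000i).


Real = -0.6*(-7) - 0.4*(-5.2) = 4.2 - (-2.08) = 6.28
Imag = -0.6*(-5.2) - (7)*0.4 = 3.12 - (2.8) = 0.32

6.2800 + 0.3200i


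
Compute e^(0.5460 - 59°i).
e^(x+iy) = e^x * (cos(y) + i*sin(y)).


e^0.5460 = 1.7263
cos(-59°) = 0.51504
sin(-59°) = -0.8572
Real = 1.7263*0.51504 = 0.8891
Imag = 1.7263*(-0.8572) = -1.4798

0.8891 - 1.4798i


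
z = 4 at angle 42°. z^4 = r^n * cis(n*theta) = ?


r^4 = 4^4 = 256
n*theta = 4*42° = 168° = 168° (mod 360)
a = 256*cos(168°) = -250.4058
b = 256*sin(168°) = 53.2254

256 cis(168°) = -250.4058 + 53.2254i


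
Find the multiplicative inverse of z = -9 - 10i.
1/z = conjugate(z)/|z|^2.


|z|^2 = 81+100 = 181
1/z = (-9 + 10i)/181

1/z = -0.0497 + 0.0552i


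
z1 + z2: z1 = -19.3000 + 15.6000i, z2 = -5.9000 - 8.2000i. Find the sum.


Real: -19.3 - 5.9 = -25.2
Imag: 15.6 - 8.2 = 7.4

-25.2000 + 7.4000i


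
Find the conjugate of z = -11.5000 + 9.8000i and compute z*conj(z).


z_bar = -11.5000 - 9.8000i
z*z_bar = (-11.5)^2 + 9.8^2 = 132.25 + 96.04 = 228.29

z_bar = -11.5000 - 9.8000i, z*z_bar = 228.29


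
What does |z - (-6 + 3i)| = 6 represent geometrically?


|z - z0| = r is a circle with center z0 and radius r.
Center = (-6, 3), radius = 6

Circle with center (-6, 3) and radius 6


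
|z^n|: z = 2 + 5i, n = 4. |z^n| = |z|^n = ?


|z| = sqrt(4+25) = sqrt(29) = 5.3852
|z^4| = |z|^4 = (sqrt(29))^4 = 29^2 = 841

|z^4| = 841


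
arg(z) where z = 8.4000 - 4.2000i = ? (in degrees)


Re = 8.4, Im = -4.2
arg = atan2(-4.2, 8.4) = -26.5651 degrees

arg(z) = -26.5651 degrees


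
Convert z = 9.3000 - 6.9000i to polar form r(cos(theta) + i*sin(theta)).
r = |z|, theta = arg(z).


r = sqrt(86.49+47.61) = sqrt(134.1) = 11.5802
theta = atan2(-6.9, 9.3) = -36.5730 degrees

r = 11.5802, theta = -36.5730 degrees


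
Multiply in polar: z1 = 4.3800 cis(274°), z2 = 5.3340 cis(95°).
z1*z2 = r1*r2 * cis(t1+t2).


r = 4.3800 * 5.3340 = 23.3629
theta = 274° + 95° = 369° = 9° (mod 360)

23.3629 cis(9°)


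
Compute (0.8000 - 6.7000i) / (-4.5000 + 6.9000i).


Conjugate of z2 = -4.5000 - 6.9000i
Numerator: (0.8000 - 6.7000i)(-4.5000 - 6.9000i) = -49.8300 + 24.6300i
Denominator: (-4.5)^2 + 6.9^2 = 67.86
Result = (-49.8300 + 24.6300i)/67.86

-0.7343 + 0.3630i


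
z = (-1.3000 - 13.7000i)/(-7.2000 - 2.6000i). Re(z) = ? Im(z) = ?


Multiply by conjugate: (-1.3000 - 13.7000i)(-7.2000 + 2.6000i) / ((-7.2)^2 + (-2.6)^2)
Numerator real = -1.3*(-7.2) - (13.7)*(-2.6) = 44.98
Numerator imag = -13.7*(-7.2) - (-1.3)*(-2.6) = 95.26
Denominator = 58.6
Re(z) = 44.98/58.6 = 0.7676
Im(z) = 95.26/58.6 = 1.6256

Re(z) = 0.7676, Im(z) = 1.6256


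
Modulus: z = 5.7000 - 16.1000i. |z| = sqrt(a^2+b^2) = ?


|z| = sqrt(5.7^2 + (-16.1)^2) = sqrt(32.49 + 259.21) = sqrt(291.7) = 17.0792

|z| = 17.0792


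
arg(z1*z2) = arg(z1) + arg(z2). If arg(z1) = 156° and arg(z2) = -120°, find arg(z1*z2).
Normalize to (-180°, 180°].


arg(z1*z2) = 156° - 120° = 36°
Normalized to (-180°, 180°]: 36°

36°


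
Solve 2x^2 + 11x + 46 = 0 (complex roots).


disc = 11^2 - 4*2*46 = 121 - 368 = -247
sqrt(|disc|) = sqrt(247) = 15.7162
Real part = -11/(2*2) = -2.7500
Imag part = 15.7162/(2*2) = 3.9291

-2.7500 ± 3.9291i


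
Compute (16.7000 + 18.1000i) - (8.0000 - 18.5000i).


Real: 16.7 - 8 = 8.7
Imag: 18.1 + 18.5 = 36.6

8.7000 + 36.6000i


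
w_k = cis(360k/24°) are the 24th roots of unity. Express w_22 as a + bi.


Angle = 360*22/24 = 330°
a = cos(330°) = 0.8660
b = sin(330°) = -0.5000

0.8660 - 0.5000i


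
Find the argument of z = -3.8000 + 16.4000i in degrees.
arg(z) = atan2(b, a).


Re = -3.8, Im = 16.4
arg = atan2(16.4, -3.8) = 103.0456 degrees

arg(z) = 103.0456 degrees


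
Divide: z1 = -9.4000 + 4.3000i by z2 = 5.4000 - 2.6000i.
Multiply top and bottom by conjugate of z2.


Conjugate of z2 = 5.4000 + 2.6000i
Numerator: (-9.4000 + 4.3000i)(5.4000 + 2.6000i) = -61.9400 - 1.2200i
Denominator: 5.4^2 + (-2.6)^2 = 35.92
Result = (-61.9400 - 1.2200i)/35.92

-1.7244 - 0.0340i


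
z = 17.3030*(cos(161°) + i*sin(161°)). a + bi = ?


a = 17.3030*cos(161°) = 17.3030*(-0.94552) = -16.3603
b = 17.3030*sin(161°) = 17.3030*0.32557 = 5.6333

-16.3603 + 5.6333i


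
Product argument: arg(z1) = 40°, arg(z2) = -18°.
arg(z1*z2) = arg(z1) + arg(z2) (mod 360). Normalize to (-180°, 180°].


arg(z1*z2) = 40° - 18° = 22°
Normalized to (-180°, 180°]: 22°

22°


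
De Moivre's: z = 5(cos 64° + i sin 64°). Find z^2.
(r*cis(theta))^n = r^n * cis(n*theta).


r^2 = 5^2 = 25
n*theta = 2*64° = 128° = 128° (mod 360)
a = 25*cos(128°) = -15.3915
b = 25*sin(128°) = 19.7003

25 cis(128°) = -15.3915 + 19.7003i


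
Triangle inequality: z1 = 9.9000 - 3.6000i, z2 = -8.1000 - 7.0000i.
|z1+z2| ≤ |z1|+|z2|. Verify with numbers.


|z1| = sqrt(9.9^2 + (-3.6)^2) = sqrt(110.97) = 10.5342
|z2| = sqrt((-8.1)^2 + (-7)^2) = sqrt(114.61) = 10.7056
z1+z2 = 1.8000 - 10.6000i
|z1+z2| = sqrt(115.6) = 10.7517
|z1|+|z2| = 10.5342 + 10.7056 = 21.2398

|z1+z2| = 10.7517 ≤ |z1|+|z2| = 21.2398 (verified)


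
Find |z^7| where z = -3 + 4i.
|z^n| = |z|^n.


|z| = sqrt(9+16) = sqrt(25) = 5
|z^7| = |z|^7 = 5^7 = 78125

|z^7| = 78125


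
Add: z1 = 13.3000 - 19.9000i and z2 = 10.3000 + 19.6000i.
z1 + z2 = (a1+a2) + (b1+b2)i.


Real: 13.3 + 10.3 = 23.6
Imag: -19.9 + 19.6 = -0.3

23.6000 - 0.3000i


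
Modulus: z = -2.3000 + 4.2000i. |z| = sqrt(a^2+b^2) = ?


|z| = sqrt((-2.3)^2 + 4.2^2) = sqrt(5.29 + 17.64) = sqrt(22.93) = 4.7885

|z| = 4.7885


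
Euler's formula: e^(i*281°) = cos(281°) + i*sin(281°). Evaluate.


cos(281°) = 0.1908
sin(281°) = -0.9816

e^(i*281°) = 0.1908 - 0.9816i


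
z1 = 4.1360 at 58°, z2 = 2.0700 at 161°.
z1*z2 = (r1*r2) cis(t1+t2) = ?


r = 4.1360 * 2.0700 = 8.5615
theta = 58° + 161° = 219° = 219° (mod 360)

8.5615 cis(219°)


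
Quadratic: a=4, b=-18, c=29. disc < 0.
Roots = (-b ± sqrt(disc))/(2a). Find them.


disc = (-18)^2 - 4*4*29 = 324 - 464 = -140
sqrt(|disc|) = sqrt(140) = 11.8322
Real part = 18/(2*4) = 2.2500
Imag part = 11.8322/(2*4) = 1.4790

2.2500 ± 1.4790i


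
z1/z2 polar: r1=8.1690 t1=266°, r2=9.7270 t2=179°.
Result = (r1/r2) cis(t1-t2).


r = 8.1690 / 9.7270 = 0.8398
theta = 266° - 179° = 87° = 87° (mod 360)

0.8398 cis(87°)


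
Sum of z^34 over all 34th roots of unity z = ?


The roots are w_k = w^k with w = e^(2*pi*i/34), and (w^k)^34 = (w^34)^k.
So S = 1 + u + u^2 + ... + u^(33) with u = w^34.
34 = 1*34 + 0, so 34 is a multiple of 34 and u = (w^34)^1 = 1.
Every one of the 34 terms equals 1: S = 34

S = 34


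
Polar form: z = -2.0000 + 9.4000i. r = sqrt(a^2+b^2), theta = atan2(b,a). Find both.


r = sqrt(4+88.36) = sqrt(92.36) = 9.6104
theta = atan2(9.4, -2) = 102.0115 degrees

r = 9.6104, theta = 102.0115 degrees


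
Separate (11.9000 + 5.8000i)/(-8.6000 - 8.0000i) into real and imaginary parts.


Multiply by conjugate: (11.9000 + 5.8000i)(-8.6000 + 8.0000i) / ((-8.6)^2 + (-8)^2)
Numerator real = 11.9*(-8.6) + 5.8*(-8) = -148.74
Numerator imag = 5.8*(-8.6) - 11.9*(-8) = 45.32
Denominator = 137.96
Re(z) = -148.74/137.96 = -1.0781
Im(z) = 45.32/137.96 = 0.3285

Re(z) = -1.0781, Im(z) = 0.3285


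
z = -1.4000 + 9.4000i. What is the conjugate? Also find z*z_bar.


z_bar = -1.4000 - 9.4000i
z*z_bar = (-1.4)^2 + 9.4^2 = 1.96 + 88.36 = 90.32

z_bar = -1.4000 - 9.4000i, z*z_bar = 90.32


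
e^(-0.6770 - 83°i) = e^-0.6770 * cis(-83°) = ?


e^-0.6770 = 0.50814
cos(-83°) = 0.1219
sin(-83°) = -0.99255
Real = 0.50814*0.1219 = 0.0619
Imag = 0.50814*(-0.99255) = -0.5044

0.0619 - 0.5044i


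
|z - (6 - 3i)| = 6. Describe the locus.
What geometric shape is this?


|z - z0| = r is a circle with center z0 and radius r.
Center = (6, -3), radius = 6

Circle with center (6, -3) and radius 6


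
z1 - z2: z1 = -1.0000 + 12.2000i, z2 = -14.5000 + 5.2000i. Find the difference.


Real: -1 + 14.5 = 13.5
Imag: 12.2 - 5.2 = 7

13.5000 + 7.0000i


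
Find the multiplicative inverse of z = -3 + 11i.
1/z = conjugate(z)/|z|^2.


|z|^2 = 9+121 = 130
1/z = (-3 - 11i)/130

1/z = -0.0231 - 0.0846i


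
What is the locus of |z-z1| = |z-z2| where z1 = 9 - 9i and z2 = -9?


Equal distances means the locus is the perpendicular bisector of z1 and z2.
Midpoint = ((9+(-9))/2, (-9+0)/2) = (0, -4.5000)

Perpendicular bisector through (0, -4.5000)


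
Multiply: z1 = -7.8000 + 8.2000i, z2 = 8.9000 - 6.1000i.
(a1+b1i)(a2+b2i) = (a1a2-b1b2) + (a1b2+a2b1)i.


Real = -7.8*8.9 - 8.2*(-6.1) = -69.42 - (-50.02) = -19.4
Imag = -7.8*(-6.1) + 8.9*8.2 = 47.58 + 72.98 = 120.56

-19.4000 + 120.5600i


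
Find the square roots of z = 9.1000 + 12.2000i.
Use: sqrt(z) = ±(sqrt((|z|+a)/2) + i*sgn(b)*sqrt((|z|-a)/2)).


|z| = sqrt(82.81+148.84) = 15.2201
sqrt((|z|+a)/2) = sqrt((15.2201+9.1)/2) = sqrt(12.1600) = 3.4871
sqrt((|z|-a)/2) = sqrt((15.2201-9.1)/2) = sqrt(3.0600) = 1.7493

±(3.4871 + 1.7493i) i.e. 3.4871 + 1.7493i and -3.4871 - 1.7493i


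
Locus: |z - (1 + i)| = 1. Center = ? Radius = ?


|z - z0| = r is a circle with center z0 and radius r.
Center = (1, 1), radius = 1

Circle with center (1, 1) and radius 1


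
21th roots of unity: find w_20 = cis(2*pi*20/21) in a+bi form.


Angle = 360*20/21 = 342.8571°
a = cos(342.8571°) = 0.9556
b = sin(342.8571°) = -0.2948

0.9556 - 0.2948i


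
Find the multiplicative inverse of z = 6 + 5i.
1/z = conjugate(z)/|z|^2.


|z|^2 = 36+25 = 61
1/z = (6 - 5i)/61

1/z = 0.0984 - 0.0820i


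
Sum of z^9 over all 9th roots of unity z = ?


The roots are w_k = w^k with w = e^(2*pi*i/9), and (w^k)^9 = (w^9)^k.
So S = 1 + u + u^2 + ... + u^(8) with u = w^9.
9 = 1*9 + 0, so 9 is a multiple of 9 and u = (w^9)^1 = 1.
Every one of the 9 terms equals 1: S = 9

S = 9


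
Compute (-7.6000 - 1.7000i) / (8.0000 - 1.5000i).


Conjugate of z2 = 8.0000 + 1.5000i
Numerator: (-7.6000 - 1.7000i)(8.0000 + 1.5000i) = -58.2500 - 25.0000i
Denominator: 8^2 + (-1.5)^2 = 66.25
Result = (-58.2500 - 25.0000i)/66.25

-0.8792 - 0.3774i


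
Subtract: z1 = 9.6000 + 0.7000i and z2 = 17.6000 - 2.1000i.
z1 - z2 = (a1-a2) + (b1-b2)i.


Real: 9.6 - 17.6 = -8
Imag: 0.7 + 2.1 = 2.8

-8.0000 + 2.8000i


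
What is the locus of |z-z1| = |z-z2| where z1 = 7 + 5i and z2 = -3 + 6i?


Equal distances means the locus is the perpendicular bisector of z1 and z2.
Midpoint = ((7+(-3))/2, (5+6)/2) = (2.0000, 5.5000)

Perpendicular bisector through (2.0000, 5.5000)


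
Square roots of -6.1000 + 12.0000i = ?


|z| = sqrt(37.21+144) = 13.4614
sqrt((|z|+a)/2) = sqrt((13.4614+(-6.1))/2) = sqrt(3.6807) = 1.9185
sqrt((|z|-a)/2) = sqrt((13.4614-(-6.1))/2) = sqrt(9.7807) = 3.1274

±(1.9185 + 3.1274i) i.e. 1.9185 + 3.1274i and -1.9185 - 3.1274i


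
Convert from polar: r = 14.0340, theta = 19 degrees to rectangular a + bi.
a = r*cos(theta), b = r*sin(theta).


a = 14.0340*cos(19°) = 14.0340*0.94552 = 13.2694
b = 14.0340*sin(19°) = 14.0340*0.32557 = 4.5690

13.2694 + 4.5690i


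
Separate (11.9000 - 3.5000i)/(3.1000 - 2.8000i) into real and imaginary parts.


Multiply by conjugate: (11.9000 - 3.5000i)(3.1000 + 2.8000i) / (3.1^2 + (-2.8)^2)
Numerator real = 11.9*3.1 - (3.5)*(-2.8) = 46.69
Numerator imag = -3.5*3.1 - 11.9*(-2.8) = 22.47
Denominator = 17.45
Re(z) = 46.69/17.45 = 2.6756
Im(z) = 22.47/17.45 = 1.2877

Re(z) = 2.6756, Im(z) = 1.2877


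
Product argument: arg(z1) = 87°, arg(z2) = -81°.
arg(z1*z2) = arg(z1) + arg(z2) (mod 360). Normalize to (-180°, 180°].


arg(z1*z2) = 87° - 81° = 6°
Normalized to (-180°, 180°]: 6°

6°


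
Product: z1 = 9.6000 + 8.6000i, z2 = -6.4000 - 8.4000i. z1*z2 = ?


Real = 9.6*(-6.4) - 8.6*(-8.4) = -61.44 - (-72.24) = 10.8
Imag = 9.6*(-8.4) - (6.4)*8.6 = -80.64 - (55.04) = -135.68

10.8000 - 135.6800i


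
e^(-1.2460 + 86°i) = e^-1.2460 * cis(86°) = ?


e^-1.2460 = 0.2877
cos(86°) = 0.0698
sin(86°) = 0.9976
Real = 0.2877*0.0698 = 0.0201
Imag = 0.2877*0.9976 = 0.2870

0.0201 + 0.2870i


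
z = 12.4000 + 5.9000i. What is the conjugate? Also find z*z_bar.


z_bar = 12.4000 - 5.9000i
z*z_bar = 12.4^2 + 5.9^2 = 153.76 + 34.81 = 188.57

z_bar = 12.4000 - 5.9000i, z*z_bar = 188.57


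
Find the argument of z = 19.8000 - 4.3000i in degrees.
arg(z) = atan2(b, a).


Re = 19.8, Im = -4.3
arg = atan2(-4.3, 19.8) = -12.2528 degrees

arg(z) = -12.2528 degrees


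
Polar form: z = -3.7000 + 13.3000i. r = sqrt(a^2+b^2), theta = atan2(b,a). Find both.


r = sqrt(13.69+176.89) = sqrt(190.58) = 13.8051
theta = atan2(13.3, -3.7) = 105.5463 degrees

r = 13.8051, theta = 105.5463 degrees


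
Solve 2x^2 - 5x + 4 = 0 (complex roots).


disc = (-5)^2 - 4*2*4 = 25 - 32 = -7
sqrt(|disc|) = sqrt(7) = 2.6458
Real part = 5/(2*2) = 1.2500
Imag part = 2.6458/(2*2) = 0.6614

1.2500 ± 0.6614i


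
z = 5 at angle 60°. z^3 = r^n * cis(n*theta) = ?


r^3 = 5^3 = 125
n*theta = 3*60° = 180° = 180° (mod 360)
a = 125*cos(180°) = -125.0000
b = 125*sin(180°) = 0

125 cis(180°) = -125.0000 + 0i


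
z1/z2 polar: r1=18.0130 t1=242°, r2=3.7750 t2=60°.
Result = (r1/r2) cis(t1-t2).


r = 18.0130 / 3.7750 = 4.7717
theta = 242° - 60° = 182° = 182° (mod 360)

4.7717 cis(182°)


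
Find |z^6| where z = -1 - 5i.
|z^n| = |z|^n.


|z| = sqrt(1+25) = sqrt(26) = 5.0990
|z^6| = |z|^6 = (sqrt(26))^6 = 26^3 = 17576

|z^6| = 17576


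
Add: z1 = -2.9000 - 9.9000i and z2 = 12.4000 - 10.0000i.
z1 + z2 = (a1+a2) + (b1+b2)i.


Real: -2.9 + 12.4 = 9.5
Imag: -9.9 - 10 = -19.9

9.5000 - 19.9000i


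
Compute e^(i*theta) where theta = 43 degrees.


cos(43°) = 0.7314
sin(43°) = 0.6820

e^(i*43°) = 0.7314 + 0.6820i


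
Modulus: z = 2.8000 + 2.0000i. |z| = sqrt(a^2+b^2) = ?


|z| = sqrt(2.8^2 + 2^2) = sqrt(7.84 + 4) = sqrt(11.84) = 3.4409

|z| = 3.4409


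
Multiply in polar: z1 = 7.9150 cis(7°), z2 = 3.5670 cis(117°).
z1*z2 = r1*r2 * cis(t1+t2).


r = 7.9150 * 3.5670 = 28.2328
theta = 7° + 117° = 124° = 124° (mod 360)

28.2328 cis(124°)


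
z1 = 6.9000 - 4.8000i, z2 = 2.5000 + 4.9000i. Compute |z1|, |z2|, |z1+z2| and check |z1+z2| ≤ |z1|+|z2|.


|z1| = sqrt(6.9^2 + (-4.8)^2) = sqrt(70.65) = 8.4054
|z2| = sqrt(2.5^2 + 4.9^2) = sqrt(30.26) = 5.5009
z1+z2 = 9.4000 + 0.1000i
|z1+z2| = sqrt(88.37) = 9.4005
|z1|+|z2| = 8.4054 + 5.5009 = 13.9063

|z1+z2| = 9.4005 ≤ |z1|+|z2| = 13.9063 (verified)


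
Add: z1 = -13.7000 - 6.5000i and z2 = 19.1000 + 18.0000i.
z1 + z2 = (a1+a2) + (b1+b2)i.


Real: -13.7 + 19.1 = 5.4
Imag: -6.5 + 18 = 11.5

5.4000 + 11.5000i


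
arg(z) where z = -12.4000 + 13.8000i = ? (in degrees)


Re = -12.4, Im = 13.8
arg = atan2(13.8, -12.4) = 131.9413 degrees

arg(z) = 131.9413 degrees


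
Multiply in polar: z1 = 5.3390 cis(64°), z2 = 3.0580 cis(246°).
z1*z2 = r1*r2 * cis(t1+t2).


r = 5.3390 * 3.0580 = 16.3267
theta = 64° + 246° = 310° = 310° (mod 360)

16.3267 cis(310°)


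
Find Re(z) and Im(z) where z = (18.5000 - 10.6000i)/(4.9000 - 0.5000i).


Multiply by conjugate: (18.5000 - 10.6000i)(4.9000 + 0.5000i) / (4.9^2 + (-0.5)^2)
Numerator real = 18.5*4.9 - (10.6)*(-0.5) = 95.95
Numerator imag = -10.6*4.9 - 18.5*(-0.5) = -42.69
Denominator = 24.26
Re(z) = 95.95/24.26 = 3.9551
Im(z) = -42.69/24.26 = -1.7597

Re(z) = 3.9551, Im(z) = -1.7597


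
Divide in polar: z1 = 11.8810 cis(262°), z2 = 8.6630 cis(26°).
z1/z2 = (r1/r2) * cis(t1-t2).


r = 11.8810 / 8.6630 = 1.3715
theta = 262° - 26° = 236° = 236° (mod 360)

1.3715 cis(236°)


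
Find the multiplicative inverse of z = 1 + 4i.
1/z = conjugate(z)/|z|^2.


|z|^2 = 1+16 = 17
1/z = (1 - 4i)/17

1/z = 0.0588 - 0.2353i


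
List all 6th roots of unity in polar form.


The 6th roots of unity are cis(360k/6°) for k=0..5
Angle step = 360/6 = 60°
Primitive root: cis(60°)
Primitive root = 0.5000 + 0.8660i

6 roots at angles: 0°, 60°, 120°, 180°, 240°, 300°


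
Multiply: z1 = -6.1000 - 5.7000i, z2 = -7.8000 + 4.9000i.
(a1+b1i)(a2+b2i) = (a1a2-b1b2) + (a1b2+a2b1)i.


Real = -6.1*(-7.8) - (-5.7)*4.9 = 47.58 - (-27.93) = 75.51
Imag = -6.1*4.9 - (7.8)*(-5.7) = -29.89 + 44.46 = 14.57

75.5100 + 14.5700i


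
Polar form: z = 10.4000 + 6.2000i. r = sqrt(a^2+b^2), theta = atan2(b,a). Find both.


r = sqrt(108.16+38.44) = sqrt(146.6) = 12.1078
theta = atan2(6.2, 10.4) = 30.8014 degrees

r = 12.1078, theta = 30.8014 degrees


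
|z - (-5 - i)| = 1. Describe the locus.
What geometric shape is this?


|z - z0| = r is a circle with center z0 and radius r.
Center = (-5, -1), radius = 1

Circle with center (-5, -1) and radius 1


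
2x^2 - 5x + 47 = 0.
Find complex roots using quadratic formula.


disc = (-5)^2 - 4*2*47 = 25 - 376 = -351
sqrt(|disc|) = sqrt(351) = 18.7350
Real part = 5/(2*2) = 1.2500
Imag part = 18.7350/(2*2) = 4.6837

1.2500 ± 4.6837i


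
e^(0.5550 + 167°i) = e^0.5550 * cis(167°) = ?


e^0.5550 = 1.7419
cos(167°) = -0.9744
sin(167°) = 0.225
Real = 1.7419*(-0.9744) = -1.6973
Imag = 1.7419*0.225 = 0.3919

-1.6973 + 0.3919i


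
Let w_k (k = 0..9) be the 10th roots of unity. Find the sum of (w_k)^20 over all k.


The roots are w_k = w^k with w = e^(2*pi*i/10), and (w^k)^20 = (w^20)^k.
So S = 1 + u + u^2 + ... + u^(9) with u = w^20.
20 = 2*10 + 0, so 20 is a multiple of 10 and u = (w^10)^2 = 1.
Every one of the 10 terms equals 1: S = 10

S = 10


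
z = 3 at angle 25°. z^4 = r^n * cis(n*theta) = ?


r^4 = 3^4 = 81
n*theta = 4*25° = 100° = 100° (mod 360)
a = 81*cos(100°) = -14.0655
b = 81*sin(100°) = 79.7694

81 cis(100°) = -14.0655 + 79.7694i


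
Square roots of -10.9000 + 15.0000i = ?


|z| = sqrt(118.81+225) = 18.5421
sqrt((|z|+a)/2) = sqrt((18.5421+(-10.9))/2) = sqrt(3.8211) = 1.9548
sqrt((|z|-a)/2) = sqrt((18.5421-(-10.9))/2) = sqrt(14.7211) = 3.8368

±(1.9548 + 3.8368i) i.e. 1.9548 + 3.8368i and -1.9548 - 3.8368i


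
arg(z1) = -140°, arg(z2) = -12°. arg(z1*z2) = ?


arg(z1*z2) = -140° - 12° = -152°
Normalized to (-180°, 180°]: -152°

-152°


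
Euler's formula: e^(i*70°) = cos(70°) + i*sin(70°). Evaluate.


cos(70°) = 0.3420
sin(70°) = 0.9397

e^(i*70°) = 0.3420 + 0.9397i


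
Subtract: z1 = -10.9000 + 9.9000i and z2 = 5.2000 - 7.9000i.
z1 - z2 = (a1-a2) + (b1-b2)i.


Real: -10.9 - 5.2 = -16.1
Imag: 9.9 + 7.9 = 17.8

-16.1000 + 17.8000i


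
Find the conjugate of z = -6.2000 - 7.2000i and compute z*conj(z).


z_bar = -6.2000 + 7.2000i
z*z_bar = (-6.2)^2 + (-7.2)^2 = 38.44 + 51.84 = 90.28

z_bar = -6.2000 + 7.2000i, z*z_bar = 90.28


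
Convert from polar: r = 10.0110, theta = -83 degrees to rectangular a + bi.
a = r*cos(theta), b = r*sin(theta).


a = 10.0110*cos(-83°) = 10.0110*0.12187 = 1.2200
b = 10.0110*sin(-83°) = 10.0110*(-0.99255) = -9.9364

1.2200 - 9.9364i


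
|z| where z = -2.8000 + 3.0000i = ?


|z| = sqrt((-2.8)^2 + 3^2) = sqrt(7.84 + 9) = sqrt(16.84) = 4.1037

|z| = 4.1037


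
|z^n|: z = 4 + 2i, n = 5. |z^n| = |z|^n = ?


|z| = sqrt(16+4) = sqrt(20) = 4.4721
|z^5| = |z|^5 = (sqrt(20))^5 = 20^2 * sqrt(20) = 400*sqrt(20)

|z^5| = 400*sqrt(20) ≈ 1788.8544


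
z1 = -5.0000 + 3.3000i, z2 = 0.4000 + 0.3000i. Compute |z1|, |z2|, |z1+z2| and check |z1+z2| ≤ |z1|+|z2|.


|z1| = sqrt((-5)^2 + 3.3^2) = sqrt(35.89) = 5.9908
|z2| = sqrt(0.4^2 + 0.3^2) = sqrt(0.25) = 0.5000
z1+z2 = -4.6000 + 3.6000i
|z1+z2| = sqrt(34.12) = 5.8412
|z1|+|z2| = 5.9908 + 0.5000 = 6.4908

|z1+z2| = 5.8412 ≤ |z1|+|z2| = 6.4908 (verified)


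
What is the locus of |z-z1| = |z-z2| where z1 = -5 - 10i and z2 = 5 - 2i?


Equal distances means the locus is the perpendicular bisector of z1 and z2.
Midpoint = ((-5+5)/2, (-10+(-2))/2) = (0, -6.0000)

Perpendicular bisector through (0, -6.0000)


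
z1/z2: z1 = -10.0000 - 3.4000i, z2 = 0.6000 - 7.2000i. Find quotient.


Conjugate of z2 = 0.6000 + 7.2000i
Numerator: (-10.0000 - 3.4000i)(0.6000 + 7.2000i) = 18.4800 - 74.0400i
Denominator: 0.6^2 + (-7.2)^2 = 52.2
Result = (18.4800 - 74.0400i)/52.2

0.3540 - 1.4184i


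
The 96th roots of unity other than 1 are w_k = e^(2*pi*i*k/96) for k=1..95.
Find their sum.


With w = e^(2*pi*i/96), all 96 of the 96th roots of unity w^0 = 1, w, ..., w^(95) sum to 0: 1 + w + ... + w^(95) = (1 - w^96)/(1 - w) = 0 since w^96 = 1, w ≠ 1.
Removing the root 1: w + w^2 + ... + w^(95) = 0 - 1 = -1

Sum = -1


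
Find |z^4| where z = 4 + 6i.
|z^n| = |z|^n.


|z| = sqrt(16+36) = sqrt(52) = 7.2111
|z^4| = |z|^4 = (sqrt(52))^4 = 52^2 = 2704

|z^4| = 2704


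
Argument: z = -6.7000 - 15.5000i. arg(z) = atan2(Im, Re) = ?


Re = -6.7, Im = -15.5
arg = atan2(-15.5, -6.7) = -113.3768 degrees

arg(z) = -113.3768 degrees


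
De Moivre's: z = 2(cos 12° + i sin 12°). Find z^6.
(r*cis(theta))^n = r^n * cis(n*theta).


r^6 = 2^6 = 64
n*theta = 6*12° = 72° = 72° (mod 360)
a = 64*cos(72°) = 19.7771
b = 64*sin(72°) = 60.8676

64 cis(72°) = 19.7771 + 60.8676i


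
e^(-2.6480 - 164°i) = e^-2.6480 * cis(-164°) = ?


e^-2.6480 = 0.0708
cos(-164°) = -0.9613
sin(-164°) = -0.2756
Real = 0.0708*(-0.9613) = -0.0681
Imag = 0.0708*(-0.2756) = -0.0195

-0.0681 - 0.0195i


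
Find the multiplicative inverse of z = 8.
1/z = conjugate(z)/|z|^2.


|z|^2 = 64+0 = 64
1/z = (8 - 0i)/64

1/z = 0.1250 + 0i


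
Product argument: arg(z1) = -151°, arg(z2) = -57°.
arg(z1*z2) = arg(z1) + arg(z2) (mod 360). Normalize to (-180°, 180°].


arg(z1*z2) = -151° - 57° = -208°
Normalized to (-180°, 180°]: 152°

152°


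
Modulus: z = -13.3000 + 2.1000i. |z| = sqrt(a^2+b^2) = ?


|z| = sqrt((-13.3)^2 + 2.1^2) = sqrt(176.89 + 4.41) = sqrt(181.3) = 13.4648

|z| = 13.4648


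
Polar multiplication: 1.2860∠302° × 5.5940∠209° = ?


r = 1.2860 * 5.5940 = 7.1939
theta = 302° + 209° = 511° = 151° (mod 360)

7.1939 cis(151°)


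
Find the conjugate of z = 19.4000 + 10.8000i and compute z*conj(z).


z_bar = 19.4000 - 10.8000i
z*z_bar = 19.4^2 + 10.8^2 = 376.36 + 116.64 = 493

z_bar = 19.4000 - 10.8000i, z*z_bar = 493


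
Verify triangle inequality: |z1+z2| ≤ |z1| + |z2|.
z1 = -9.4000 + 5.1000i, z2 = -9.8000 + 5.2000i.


|z1| = sqrt((-9.4)^2 + 5.1^2) = sqrt(114.37) = 10.6944
|z2| = sqrt((-9.8)^2 + 5.2^2) = sqrt(123.08) = 11.0941
z1+z2 = -19.2000 + 10.3000i
|z1+z2| = sqrt(474.73) = 21.7883
|z1|+|z2| = 10.6944 + 11.0941 = 21.7885

|z1+z2| = 21.7883 ≤ |z1|+|z2| = 21.7885 (verified)


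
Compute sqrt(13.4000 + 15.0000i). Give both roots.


|z| = sqrt(179.56+225) = 20.1137
sqrt((|z|+a)/2) = sqrt((20.1137+13.4)/2) = sqrt(16.7568) = 4.0935
sqrt((|z|-a)/2) = sqrt((20.1137-13.4)/2) = sqrt(3.3568) = 1.8322

±(4.0935 + 1.8322i) i.e. 4.0935 + 1.8322i and -4.0935 - 1.8322i


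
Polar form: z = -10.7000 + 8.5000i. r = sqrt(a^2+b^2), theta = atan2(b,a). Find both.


r = sqrt(114.49+72.25) = sqrt(186.74) = 13.6653
theta = atan2(8.5, -10.7) = 141.5366 degrees

r = 13.6653, theta = 141.5366 degrees


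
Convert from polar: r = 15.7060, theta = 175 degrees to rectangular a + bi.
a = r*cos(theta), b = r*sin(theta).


a = 15.7060*cos(175°) = 15.7060*(-0.99619) = -15.6462
b = 15.7060*sin(175°) = 15.7060*0.08716 = 1.3689

-15.6462 + 1.3689i


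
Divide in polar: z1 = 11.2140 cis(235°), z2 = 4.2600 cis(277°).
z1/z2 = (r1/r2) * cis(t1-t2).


r = 11.2140 / 4.2600 = 2.6324
theta = 235° - 277° = -42° = 318° (mod 360)

2.6324 cis(318°)


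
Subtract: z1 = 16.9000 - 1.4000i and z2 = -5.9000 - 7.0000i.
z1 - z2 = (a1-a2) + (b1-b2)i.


Real: 16.9 + 5.9 = 22.8
Imag: -1.4 + 7 = 5.6

22.8000 + 5.6000i


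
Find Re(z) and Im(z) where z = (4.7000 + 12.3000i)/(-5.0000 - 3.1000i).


Multiply by conjugate: (4.7000 + 12.3000i)(-5.0000 + 3.1000i) / ((-5)^2 + (-3.1)^2)
Numerator real = 4.7*(-5) + 12.3*(-3.1) = -61.63
Numerator imag = 12.3*(-5) - 4.7*(-3.1) = -46.93
Denominator = 34.61
Re(z) = -61.63/34.61 = -1.7807
Im(z) = -46.93/34.61 = -1.3560

Re(z) = -1.7807, Im(z) = -1.3560


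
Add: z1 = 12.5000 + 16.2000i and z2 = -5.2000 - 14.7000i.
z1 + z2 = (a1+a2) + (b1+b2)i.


Real: 12.5 - 5.2 = 7.3
Imag: 16.2 - 14.7 = 1.5

7.3000 + 1.5000i


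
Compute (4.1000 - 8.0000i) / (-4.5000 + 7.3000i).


Conjugate of z2 = -4.5000 - 7.3000i
Numerator: (4.1000 - 8.0000i)(-4.5000 - 7.3000i) = -76.8500 + 6.0700i
Denominator: (-4.5)^2 + 7.3^2 = 73.54
Result = (-76.8500 + 6.0700i)/73.54

-1.0450 + 0.0825i


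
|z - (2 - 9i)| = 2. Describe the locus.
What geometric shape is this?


|z - z0| = r is a circle with center z0 and radius r.
Center = (2, -9), radius = 2

Circle with center (2, -9) and radius 2


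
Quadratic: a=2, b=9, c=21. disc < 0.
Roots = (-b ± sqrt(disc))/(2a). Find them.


disc = 9^2 - 4*2*21 = 81 - 168 = -87
sqrt(|disc|) = sqrt(87) = 9.3274
Real part = -9/(2*2) = -2.2500
Imag part = 9.3274/(2*2) = 2.3318

-2.2500 ± 2.3318i


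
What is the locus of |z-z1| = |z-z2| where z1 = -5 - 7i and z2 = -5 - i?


Equal distances means the locus is the perpendicular bisector of z1 and z2.
Midpoint = ((-5+(-5))/2, (-7+(-1))/2) = (-5.0000, -4.0000)

Perpendicular bisector through (-5.0000, -4.0000)


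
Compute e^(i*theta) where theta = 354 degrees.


cos(354°) = 0.9945
sin(354°) = -0.1045

e^(i*354°) = 0.9945 - 0.1045i


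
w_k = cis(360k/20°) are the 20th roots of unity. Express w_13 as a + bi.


Angle = 360*13/20 = 234°
a = cos(234°) = -0.5878
b = sin(234°) = -0.8090

-0.5878 - 0.8090i


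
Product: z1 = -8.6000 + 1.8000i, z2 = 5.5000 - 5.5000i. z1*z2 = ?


Real = -8.6*5.5 - 1.8*(-5.5) = -47.3 - (-9.9) = -37.4
Imag = -8.6*(-5.5) + 5.5*1.8 = 47.3 + 9.9 = 57.2

-37.4000 + 57.2000i


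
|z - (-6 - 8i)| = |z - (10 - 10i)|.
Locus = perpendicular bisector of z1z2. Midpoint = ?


Equal distances means the locus is the perpendicular bisector of z1 and z2.
Midpoint = ((-6+10)/2, (-8+(-10))/2) = (2.0000, -9.0000)

Perpendicular bisector through (2.0000, -9.0000)


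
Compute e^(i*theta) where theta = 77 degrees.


cos(77°) = 0.2250
sin(77°) = 0.9744

e^(i*77°) = 0.2250 + 0.9744i


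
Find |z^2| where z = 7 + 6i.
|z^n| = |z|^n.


|z| = sqrt(49+36) = sqrt(85) = 9.2195
|z^2| = |z|^2 = (sqrt(85))^2 = 85

|z^2| = 85


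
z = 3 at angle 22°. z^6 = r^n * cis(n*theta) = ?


r^6 = 3^6 = 729
n*theta = 6*22° = 132° = 132° (mod 360)
a = 729*cos(132°) = -487.7962
b = 729*sin(132°) = 541.7526

729 cis(132°) = -487.7962 + 541.7526i


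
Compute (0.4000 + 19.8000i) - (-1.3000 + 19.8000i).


Real: 0.4 + 1.3 = 1.7
Imag: 19.8 - 19.8 = 0

1.7000


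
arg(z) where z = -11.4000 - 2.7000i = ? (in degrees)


Re = -11.4, Im = -2.7
arg = atan2(-2.7, -11.4) = -166.6755 degrees

arg(z) = -166.6755 degrees


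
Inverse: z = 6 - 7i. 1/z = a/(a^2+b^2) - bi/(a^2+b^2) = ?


|z|^2 = 36+49 = 85
1/z = (6 + 7i)/85

1/z = 0.0706 + 0.0824i


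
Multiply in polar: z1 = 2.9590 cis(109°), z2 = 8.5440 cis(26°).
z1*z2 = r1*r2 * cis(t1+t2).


r = 2.9590 * 8.5440 = 25.2817
theta = 109° + 26° = 135° = 135° (mod 360)

25.2817 cis(135°)


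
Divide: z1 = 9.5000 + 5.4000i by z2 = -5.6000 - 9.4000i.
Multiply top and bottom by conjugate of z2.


Conjugate of z2 = -5.6000 + 9.4000i
Numerator: (9.5000 + 5.4000i)(-5.6000 + 9.4000i) = -103.9600 + 59.0600i
Denominator: (-5.6)^2 + (-9.4)^2 = 119.72
Result = (-103.9600 + 59.0600i)/119.72

-0.8684 + 0.4933i


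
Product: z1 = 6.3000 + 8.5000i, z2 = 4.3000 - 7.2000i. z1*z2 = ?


Real = 6.3*4.3 - 8.5*(-7.2) = 27.09 - (-61.2) = 88.29
Imag = 6.3*(-7.2) + 4.3*8.5 = -45.36 + 36.55 = -8.81

88.2900 - 8.8100i
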